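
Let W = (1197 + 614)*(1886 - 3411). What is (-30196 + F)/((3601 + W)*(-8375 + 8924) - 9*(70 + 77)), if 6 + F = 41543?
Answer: -11341/1514238849 ≈ -7.4896e-6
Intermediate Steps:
F = 41537 (F = -6 + 41543 = 41537)
W = -2761775 (W = 1811*(-1525) = -2761775)
(-30196 + F)/((3601 + W)*(-8375 + 8924) - 9*(70 + 77)) = (-30196 + 41537)/((3601 - 2761775)*(-8375 + 8924) - 9*(70 + 77)) = 11341/(-2758174*549 - 9*147) = 11341/(-1514237526 - 1323) = 11341/(-1514238849) = 11341*(-1/1514238849) = -11341/1514238849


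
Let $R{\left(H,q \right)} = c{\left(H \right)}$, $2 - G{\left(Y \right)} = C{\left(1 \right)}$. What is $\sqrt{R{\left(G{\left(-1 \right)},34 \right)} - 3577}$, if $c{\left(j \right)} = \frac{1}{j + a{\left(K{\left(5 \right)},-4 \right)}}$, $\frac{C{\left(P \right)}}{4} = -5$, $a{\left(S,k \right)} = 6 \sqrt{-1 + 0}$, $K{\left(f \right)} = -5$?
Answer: $\frac{\sqrt{-60450585 - 195 i}}{130} \approx 9.6463 \cdot 10^{-5} - 59.808 i$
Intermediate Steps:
$a{\left(S,k \right)} = 6 i$ ($a{\left(S,k \right)} = 6 \sqrt{-1} = 6 i$)
$C{\left(P \right)} = -20$ ($C{\left(P \right)} = 4 \left(-5\right) = -20$)
$G{\left(Y \right)} = 22$ ($G{\left(Y \right)} = 2 - -20 = 2 + 20 = 22$)
$c{\left(j \right)} = \frac{1}{j + 6 i}$
$R{\left(H,q \right)} = \frac{1}{H + 6 i}$
$\sqrt{R{\left(G{\left(-1 \right)},34 \right)} - 3577} = \sqrt{\frac{1}{22 + 6 i} - 3577} = \sqrt{\frac{22 - 6 i}{520} - 3577} = \sqrt{-3577 + \frac{22 - 6 i}{520}}$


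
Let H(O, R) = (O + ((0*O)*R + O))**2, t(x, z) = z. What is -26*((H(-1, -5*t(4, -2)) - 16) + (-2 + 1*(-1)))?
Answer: 390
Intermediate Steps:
H(O, R) = 4*O**2 (H(O, R) = (O + (0*R + O))**2 = (O + (0 + O))**2 = (O + O)**2 = (2*O)**2 = 4*O**2)
-26*((H(-1, -5*t(4, -2)) - 16) + (-2 + 1*(-1))) = -26*((4*(-1)**2 - 16) + (-2 + 1*(-1))) = -26*((4*1 - 16) + (-2 - 1)) = -26*((4 - 16) - 3) = -26*(-12 - 3) = -26*(-15) = 390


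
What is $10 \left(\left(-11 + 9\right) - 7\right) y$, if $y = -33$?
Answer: $2970$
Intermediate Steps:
$10 \left(\left(-11 + 9\right) - 7\right) y = 10 \left(\left(-11 + 9\right) - 7\right) \left(-33\right) = 10 \left(-2 - 7\right) \left(-33\right) = 10 \left(-9\right) \left(-33\right) = \left(-90\right) \left(-33\right) = 2970$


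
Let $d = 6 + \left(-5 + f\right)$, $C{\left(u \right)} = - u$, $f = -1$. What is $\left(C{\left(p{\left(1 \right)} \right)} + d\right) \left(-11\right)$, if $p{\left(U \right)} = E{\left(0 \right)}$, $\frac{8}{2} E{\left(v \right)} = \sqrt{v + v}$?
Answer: $0$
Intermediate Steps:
$E{\left(v \right)} = \frac{\sqrt{2} \sqrt{v}}{4}$ ($E{\left(v \right)} = \frac{\sqrt{v + v}}{4} = \frac{\sqrt{2 v}}{4} = \frac{\sqrt{2} \sqrt{v}}{4}$)
$p{\left(U \right)} = 0$ ($p{\left(U \right)} = \frac{\sqrt{2} \sqrt{0}}{4} = \frac{1}{4} \sqrt{2} \cdot 0 = 0$)
$d = 0$ ($d = 6 - 6 = 0$)
$\left(C{\left(p{\left(1 \right)} \right)} + d\right) \left(-11\right) = \left(\left(-1\right) 0 + 0\right) \left(-11\right) = \left(0 + 0\right) \left(-11\right) = 0 \left(-11\right) = 0$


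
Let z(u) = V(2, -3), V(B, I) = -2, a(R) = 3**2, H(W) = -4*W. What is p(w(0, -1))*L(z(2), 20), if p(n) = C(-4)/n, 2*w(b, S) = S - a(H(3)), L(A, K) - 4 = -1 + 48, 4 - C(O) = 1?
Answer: -153/5 ≈ -30.600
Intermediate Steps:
a(R) = 9
C(O) = 3 (C(O) = 4 - 1*1 = 4 - 1 = 3)
z(u) = -2
L(A, K) = 51 (L(A, K) = 4 + (-1 + 48) = 4 + 47 = 51)
w(b, S) = -9/2 + S/2 (w(b, S) = (S - 1*9)/2 = (S - 9)/2 = (-9 + S)/2 = -9/2 + S/2)
p(n) = 3/n
p(w(0, -1))*L(z(2), 20) = (3/(-9/2 + (1/2)*(-1)))*51 = (3/(-9/2 - 1/2))*51 = (3/(-5))*51 = (3*(-1/5))*51 = -3/5*51 = -153/5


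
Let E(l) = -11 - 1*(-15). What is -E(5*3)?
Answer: -4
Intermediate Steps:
E(l) = 4 (E(l) = -11 + 15 = 4)
-E(5*3) = -1*4 = -4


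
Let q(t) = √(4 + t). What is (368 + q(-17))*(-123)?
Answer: -45264 - 123*I*√13 ≈ -45264.0 - 443.48*I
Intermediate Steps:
(368 + q(-17))*(-123) = (368 + √(4 - 17))*(-123) = (368 + √(-13))*(-123) = (368 + I*√13)*(-123) = -45264 - 123*I*√13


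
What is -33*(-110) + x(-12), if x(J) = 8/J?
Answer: 10888/3 ≈ 3629.3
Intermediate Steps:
-33*(-110) + x(-12) = -33*(-110) + 8/(-12) = 3630 + 8*(-1/12) = 3630 - ⅔ = 10888/3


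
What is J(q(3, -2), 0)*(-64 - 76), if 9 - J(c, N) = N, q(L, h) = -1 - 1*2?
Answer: -1260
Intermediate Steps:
q(L, h) = -3 (q(L, h) = -1 - 2 = -3)
J(c, N) = 9 - N
J(q(3, -2), 0)*(-64 - 76) = (9 - 1*0)*(-64 - 76) = (9 + 0)*(-140) = 9*(-140) = -1260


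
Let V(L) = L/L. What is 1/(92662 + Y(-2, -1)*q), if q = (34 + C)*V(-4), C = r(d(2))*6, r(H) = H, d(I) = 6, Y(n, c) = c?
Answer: 1/92592 ≈ 1.0800e-5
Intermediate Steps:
V(L) = 1
C = 36 (C = 6*6 = 36)
q = 70 (q = (34 + 36)*1 = 70*1 = 70)
1/(92662 + Y(-2, -1)*q) = 1/(92662 - 1*70) = 1/(92662 - 70) = 1/92592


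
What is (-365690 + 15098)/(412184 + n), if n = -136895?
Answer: -116864/91763 ≈ -1.2735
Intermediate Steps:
(-365690 + 15098)/(412184 + n) = (-365690 + 15098)/(412184 - 136895) = -350592/275289 = -350592*1/275289 = -116864/91763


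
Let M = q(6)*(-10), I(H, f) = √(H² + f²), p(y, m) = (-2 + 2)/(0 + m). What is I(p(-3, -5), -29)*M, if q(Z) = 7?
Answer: -2030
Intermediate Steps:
p(y, m) = 0 (p(y, m) = 0/m = 0)
M = -70 (M = 7*(-10) = -70)
I(p(-3, -5), -29)*M = √(0² + (-29)²)*(-70) = √(0 + 841)*(-70) = √841*(-70) = 29*(-70) = -2030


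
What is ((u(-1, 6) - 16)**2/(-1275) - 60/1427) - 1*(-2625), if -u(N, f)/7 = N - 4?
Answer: 4775398978/1819425 ≈ 2624.7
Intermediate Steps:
u(N, f) = 28 - 7*N (u(N, f) = -7*(N - 4) = -7*(-4 + N) = 28 - 7*N)
((u(-1, 6) - 16)**2/(-1275) - 60/1427) - 1*(-2625) = (((28 - 7*(-1)) - 16)**2/(-1275) - 60/1427) - 1*(-2625) = (((28 + 7) - 16)**2*(-1/1275) - 60*1/1427) + 2625 = ((35 - 16)**2*(-1/1275) - 60/1427) + 2625 = (19**2*(-1/1275) - 60/1427) + 2625 = (361*(-1/1275) - 60/1427) + 2625 = (-361/1275 - 60/1427) + 2625 = -591647/1819425 + 2625 = 4775398978/1819425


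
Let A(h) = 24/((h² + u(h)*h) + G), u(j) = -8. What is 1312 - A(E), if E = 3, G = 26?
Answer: 14408/11 ≈ 1309.8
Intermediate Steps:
A(h) = 24/(26 + h² - 8*h) (A(h) = 24/((h² - 8*h) + 26) = 24/(26 + h² - 8*h))
1312 - A(E) = 1312 - 24/(26 + 3² - 8*3) = 1312 - 24/(26 + 9 - 24) = 1312 - 24/11 = 14408/11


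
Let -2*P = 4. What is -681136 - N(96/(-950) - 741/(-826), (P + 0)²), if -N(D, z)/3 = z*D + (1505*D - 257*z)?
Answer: -267039812671/392350 ≈ -6.8062e+5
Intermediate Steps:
P = -2 (P = -½*4 = -2)
N(D, z) = -4515*D + 771*z - 3*D*z (N(D, z) = -3*(z*D + (1505*D - 257*z)) = -3*(D*z + (-257*z + 1505*D)) = -3*(-257*z + 1505*D + D*z) = -4515*D + 771*z - 3*D*z)
-681136 - N(96/(-950) - 741/(-826), (P + 0)²) = -681136 - (-4515*(96/(-950) - 741/(-826)) + 771*(-2 + 0)² - 3*(96/(-950) - 741/(-826))*(-2 + 0)²) = -681136 - (-4515*(96*(-1/950) - 741*(-1/826)) + 771*(-2)² - 3*(96*(-1/950) - 741*(-1/826))*(-2)²) = -681136 - (-4515*(-48/475 + 741/826) + 771*4 - 3*(-48/475 + 741/826)*4) = -681136 - (-4515*312327/392350 + 3084 - 3*312327/392350*4) = -681136 - (-40290183/11210 + 3084 - 1873962/196175) = -681136 - 1*(-203896929/392350) = -681136 + 203896929/392350 = -267039812671/392350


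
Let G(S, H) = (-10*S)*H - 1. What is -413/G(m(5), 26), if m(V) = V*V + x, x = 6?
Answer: 413/8061 ≈ 0.051234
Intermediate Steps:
m(V) = 6 + V² (m(V) = V*V + 6 = V² + 6 = 6 + V²)
G(S, H) = -1 - 10*H*S (G(S, H) = -10*H*S - 1 = -1 - 10*H*S)
-413/G(m(5), 26) = -413/(-1 - 10*26*(6 + 5²)) = -413/(-1 - 10*26*(6 + 25)) = -413/(-1 - 10*26*31) = -413/(-1 - 8060) = -413/(-8061) = -413*(-1/8061) = 413/8061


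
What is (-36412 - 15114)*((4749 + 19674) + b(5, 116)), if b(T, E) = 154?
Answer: -1266354502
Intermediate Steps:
(-36412 - 15114)*((4749 + 19674) + b(5, 116)) = (-36412 - 15114)*((4749 + 19674) + 154) = -51526*(24423 + 154) = -51526*24577 = -1266354502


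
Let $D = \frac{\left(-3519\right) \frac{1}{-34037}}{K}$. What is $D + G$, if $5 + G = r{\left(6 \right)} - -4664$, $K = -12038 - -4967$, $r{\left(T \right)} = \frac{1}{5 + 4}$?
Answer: $\frac{3364003453231}{722026881} \approx 4659.1$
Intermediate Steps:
$r{\left(T \right)} = \frac{1}{9}$
$K = -7071$ ($K = -12038 + 4967 = -7071$)
$D = - \frac{1173}{80225209}$ ($D = \frac{\left(-3519\right) \frac{1}{-34037}}{-7071} = \left(-3519\right) \left(- \frac{1}{34037}\right) \left(- \frac{1}{7071}\right) = \frac{3519}{34037} \left(- \frac{1}{7071}\right) = - \frac{1173}{80225209} \approx -1.4621 \cdot 10^{-5}$)
$G = \frac{41932}{9}$ ($G = -5 + \left(\frac{1}{9} - -4664\right) = -5 + \left(\frac{1}{9} + 4664\right) = -5 + \frac{41977}{9} = \frac{41932}{9} \approx 4659.1$)
$D + G = - \frac{1173}{80225209} + \frac{41932}{9} = \frac{3364003453231}{722026881}$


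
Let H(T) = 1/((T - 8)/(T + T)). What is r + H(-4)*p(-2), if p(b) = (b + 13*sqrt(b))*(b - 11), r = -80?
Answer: -188/3 - 338*I*sqrt(2)/3 ≈ -62.667 - 159.33*I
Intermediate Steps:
H(T) = 2*T/(-8 + T) (H(T) = 1/((-8 + T)/((2*T))) = 1/((-8 + T)*(1/(2*T))) = 1/((-8 + T)/(2*T)) = 2*T/(-8 + T))
p(b) = (-11 + b)*(b + 13*sqrt(b)) (p(b) = (b + 13*sqrt(b))*(-11 + b) = (-11 + b)*(b + 13*sqrt(b)))
r + H(-4)*p(-2) = -80 + (2*(-4)/(-8 - 4))*((-2)**2 - 143*I*sqrt(2) - 11*(-2) + 13*(-2)**(3/2)) = -80 + (2*(-4)/(-12))*(4 - 143*I*sqrt(2) + 22 + 13*(-2*I*sqrt(2))) = -80 + (2*(-4)*(-1/12))*(4 - 143*I*sqrt(2) + 22 - 26*I*sqrt(2)) = -80 + 2*(26 - 169*I*sqrt(2))/3 = -80 + (52/3 - 338*I*sqrt(2)/3) = -188/3 - 338*I*sqrt(2)/3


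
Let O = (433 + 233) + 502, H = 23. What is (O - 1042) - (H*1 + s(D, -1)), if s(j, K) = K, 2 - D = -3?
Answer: 104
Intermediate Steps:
D = 5 (D = 2 - 1*(-3) = 2 + 3 = 5)
O = 1168 (O = 666 + 502 = 1168)
(O - 1042) - (H*1 + s(D, -1)) = (1168 - 1042) - (23*1 - 1) = 126 - (23 - 1) = 126 - 1*22 = 126 - 22 = 104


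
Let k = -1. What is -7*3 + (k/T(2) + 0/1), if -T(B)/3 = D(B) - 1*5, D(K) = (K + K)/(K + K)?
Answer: -253/12 ≈ -21.083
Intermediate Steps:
D(K) = 1 (D(K) = (2*K)/((2*K)) = (2*K)*(1/(2*K)) = 1)
T(B) = 12 (T(B) = -3*(1 - 1*5) = -3*(1 - 5) = -3*(-4) = 12)
-7*3 + (k/T(2) + 0/1) = -7*3 + (-1/12 + 0/1) = -21 + (-1*1/12 + 0*1) = -21 + (-1/12 + 0) = -21 - 1/12 = -253/12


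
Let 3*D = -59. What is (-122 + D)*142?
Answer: -60350/3 ≈ -20117.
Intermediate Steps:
D = -59/3 (D = (1/3)*(-59) = -59/3 ≈ -19.667)
(-122 + D)*142 = (-122 - 59/3)*142 = -425/3*142 = -60350/3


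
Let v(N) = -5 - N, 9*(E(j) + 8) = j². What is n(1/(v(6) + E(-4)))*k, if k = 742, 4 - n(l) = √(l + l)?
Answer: 2968 - 2226*I*√310/155 ≈ 2968.0 - 252.86*I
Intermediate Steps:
E(j) = -8 + j²/9
n(l) = 4 - √2*√l (n(l) = 4 - √(l + l) = 4 - √(2*l) = 4 - √2*√l)
n(1/(v(6) + E(-4)))*k = (4 - √2*√(1/((-5 - 1*6) + (-8 + (⅑)*(-4)²))))*742 = (4 - √2*√(1/((-5 - 6) + (-8 + (⅑)*16))))*742 = (4 - √2*√(1/(-11 + (-8 + 16/9))))*742 = (4 - √2*√(1/(-11 - 56/9)))*742 = (4 - √2*√(1/(-155/9)))*742 = (4 - √2*√(-9/155))*742 = (4 - √2*3*I*√155/155)*742 = (4 - 3*I*√310/155)*742 = 2968 - 2226*I*√310/155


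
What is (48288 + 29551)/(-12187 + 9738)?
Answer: -77839/2449 ≈ -31.784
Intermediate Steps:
(48288 + 29551)/(-12187 + 9738) = 77839/(-2449) = 77839*(-1/2449) = -77839/2449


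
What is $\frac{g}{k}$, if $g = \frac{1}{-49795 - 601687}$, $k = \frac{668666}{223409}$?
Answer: $- \frac{223409}{435623863012} \approx -5.1285 \cdot 10^{-7}$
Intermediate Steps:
$k = \frac{668666}{223409}$ ($k = 668666 \cdot \frac{1}{223409} = \frac{668666}{223409} \approx 2.993$)
$g = - \frac{1}{651482}$ ($g = \frac{1}{-651482} = - \frac{1}{651482} \approx -1.535 \cdot 10^{-6}$)
$\frac{g}{k} = - \frac{1}{651482 \cdot \frac{668666}{223409}} = \left(- \frac{1}{651482}\right) \frac{223409}{668666} = - \frac{223409}{435623863012}$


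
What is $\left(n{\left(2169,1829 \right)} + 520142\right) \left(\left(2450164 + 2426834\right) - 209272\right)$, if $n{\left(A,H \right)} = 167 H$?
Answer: $3853604569710$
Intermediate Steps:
$\left(n{\left(2169,1829 \right)} + 520142\right) \left(\left(2450164 + 2426834\right) - 209272\right) = \left(167 \cdot 1829 + 520142\right) \left(\left(2450164 + 2426834\right) - 209272\right) = \left(305443 + 520142\right) \left(4876998 - 209272\right) = 825585 \cdot 4667726 = 3853604569710$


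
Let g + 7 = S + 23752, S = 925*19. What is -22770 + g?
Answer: 18550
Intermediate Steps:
S = 17575
g = 41320 (g = -7 + (17575 + 23752) = -7 + 41327 = 41320)
-22770 + g = -22770 + 41320 = 18550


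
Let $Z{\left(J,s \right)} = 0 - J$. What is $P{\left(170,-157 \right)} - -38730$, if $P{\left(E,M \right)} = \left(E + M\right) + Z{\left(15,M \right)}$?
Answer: $38728$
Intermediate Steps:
$Z{\left(J,s \right)} = - J$
$P{\left(E,M \right)} = -15 + E + M$ ($P{\left(E,M \right)} = \left(E + M\right) - 15 = -15 + E + M$)
$P{\left(170,-157 \right)} - -38730 = \left(-15 + 170 - 157\right) - -38730 = -2 + 38730 = 38728$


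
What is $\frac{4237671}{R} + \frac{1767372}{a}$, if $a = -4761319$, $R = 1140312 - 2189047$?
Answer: $- \frac{22030408322469}{4993361881465} \approx -4.4119$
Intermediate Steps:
$R = -1048735$ ($R = 1140312 - 2189047 = -1048735$)
$\frac{4237671}{R} + \frac{1767372}{a} = \frac{4237671}{-1048735} + \frac{1767372}{-4761319} = 4237671 \left(- \frac{1}{1048735}\right) + 1767372 \left(- \frac{1}{4761319}\right) = - \frac{4237671}{1048735} - \frac{1767372}{4761319} = - \frac{22030408322469}{4993361881465}$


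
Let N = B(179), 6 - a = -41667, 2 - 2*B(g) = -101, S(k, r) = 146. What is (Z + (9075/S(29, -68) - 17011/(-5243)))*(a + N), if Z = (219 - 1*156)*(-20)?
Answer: -76308974130601/1530956 ≈ -4.9844e+7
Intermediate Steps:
B(g) = 103/2 (B(g) = 1 - ½*(-101) = 1 + 101/2 = 103/2)
a = 41673 (a = 6 - 1*(-41667) = 6 + 41667 = 41673)
N = 103/2 ≈ 51.500
Z = -1260 (Z = (219 - 156)*(-20) = 63*(-20) = -1260)
(Z + (9075/S(29, -68) - 17011/(-5243)))*(a + N) = (-1260 + (9075/146 - 17011/(-5243)))*(41673 + 103/2) = (-1260 + (9075*(1/146) - 17011*(-1/5243)))*(83449/2) = (-1260 + (9075/146 + 17011/5243))*(83449/2) = (-1260 + 50063831/765478)*(83449/2) = -914438449/765478*83449/2 = -76308974130601/1530956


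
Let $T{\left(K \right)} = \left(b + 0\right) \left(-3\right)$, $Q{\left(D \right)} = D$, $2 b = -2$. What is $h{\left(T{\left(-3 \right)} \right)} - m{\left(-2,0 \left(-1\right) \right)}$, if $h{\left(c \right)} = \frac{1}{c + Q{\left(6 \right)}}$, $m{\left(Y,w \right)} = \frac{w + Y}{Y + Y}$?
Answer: $- \frac{7}{18} \approx -0.38889$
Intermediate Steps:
$b = -1$ ($b = \frac{1}{2} \left(-2\right) = -1$)
$T{\left(K \right)} = 3$ ($T{\left(K \right)} = \left(-1 + 0\right) \left(-3\right) = \left(-1\right) \left(-3\right) = 3$)
$m{\left(Y,w \right)} = \frac{Y + w}{2 Y}$
$h{\left(c \right)} = \frac{1}{6 + c}$ ($h{\left(c \right)} = \frac{1}{c + 6} = \frac{1}{6 + c}$)
$h{\left(T{\left(-3 \right)} \right)} - m{\left(-2,0 \left(-1\right) \right)} = \frac{1}{6 + 3} - \frac{-2 + 0 \left(-1\right)}{2 \left(-2\right)} = \frac{1}{9} - \frac{1}{2} \left(- \frac{1}{2}\right) \left(-2 + 0\right) = \frac{1}{9} - \frac{1}{2} \left(- \frac{1}{2}\right) \left(-2\right) = \frac{1}{9} - \frac{1}{2} = - \frac{7}{18}$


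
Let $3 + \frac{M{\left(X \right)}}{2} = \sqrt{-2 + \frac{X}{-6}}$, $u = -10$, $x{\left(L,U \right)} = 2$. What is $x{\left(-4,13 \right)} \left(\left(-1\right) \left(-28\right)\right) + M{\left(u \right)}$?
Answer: $50 + \frac{2 i \sqrt{3}}{3} \approx 50.0 + 1.1547 i$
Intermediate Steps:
$M{\left(X \right)} = -6 + 2 \sqrt{-2 - \frac{X}{6}}$ ($M{\left(X \right)} = -6 + 2 \sqrt{-2 + \frac{X}{-6}} = -6 + 2 \sqrt{-2 + X \left(- \frac{1}{6}\right)} = -6 + 2 \sqrt{-2 - \frac{X}{6}}$)
$x{\left(-4,13 \right)} \left(\left(-1\right) \left(-28\right)\right) + M{\left(u \right)} = 2 \left(\left(-1\right) \left(-28\right)\right) - \left(6 - \frac{\sqrt{-72 - -60}}{3}\right) = 2 \cdot 28 - \left(6 - \frac{\sqrt{-72 + 60}}{3}\right) = 56 - \left(6 - \frac{\sqrt{-12}}{3}\right) = 56 - \left(6 - \frac{2 i \sqrt{3}}{3}\right) = 50 + \frac{2 i \sqrt{3}}{3}$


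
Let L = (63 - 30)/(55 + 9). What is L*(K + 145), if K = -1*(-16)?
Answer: 5313/64 ≈ 83.016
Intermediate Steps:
K = 16
L = 33/64 ≈ 0.51563
L*(K + 145) = 33*(16 + 145)/64 = (33/64)*161 = 5313/64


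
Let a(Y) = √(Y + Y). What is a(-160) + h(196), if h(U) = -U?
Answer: -196 + 8*I*√5 ≈ -196.0 + 17.889*I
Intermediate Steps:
a(Y) = √2*√Y (a(Y) = √(2*Y) = √2*√Y)
a(-160) + h(196) = √2*√(-160) - 1*196 = √2*(4*I*√10) - 196 = 8*I*√5 - 196 = -196 + 8*I*√5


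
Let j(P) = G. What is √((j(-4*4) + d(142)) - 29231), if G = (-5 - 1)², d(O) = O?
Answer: I*√29053 ≈ 170.45*I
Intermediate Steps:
G = 36 (G = (-6)² = 36)
j(P) = 36
√((j(-4*4) + d(142)) - 29231) = √((36 + 142) - 29231) = √(178 - 29231) = √(-29053) = I*√29053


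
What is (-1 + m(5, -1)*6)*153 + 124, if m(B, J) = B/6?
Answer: 736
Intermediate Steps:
m(B, J) = B/6 (m(B, J) = B*(1/6) = B/6)
(-1 + m(5, -1)*6)*153 + 124 = (-1 + ((1/6)*5)*6)*153 + 124 = (-1 + (5/6)*6)*153 + 124 = (-1 + 5)*153 + 124 = 4*153 + 124 = 612 + 124 = 736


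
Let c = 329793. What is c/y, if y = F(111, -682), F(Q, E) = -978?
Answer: -109931/326 ≈ -337.21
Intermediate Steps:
y = -978
c/y = 329793/(-978) = 329793*(-1/978) = -109931/326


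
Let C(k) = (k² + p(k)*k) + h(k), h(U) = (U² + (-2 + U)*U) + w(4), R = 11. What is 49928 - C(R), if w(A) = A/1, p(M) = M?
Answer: 49462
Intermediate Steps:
w(A) = A (w(A) = A*1 = A)
h(U) = 4 + U² + U*(-2 + U) (h(U) = (U² + (-2 + U)*U) + 4 = (U² + U*(-2 + U)) + 4 = 4 + U² + U*(-2 + U))
C(k) = 4 - 2*k + 4*k² (C(k) = (k² + k*k) + (4 - 2*k + 2*k²) = (k² + k²) + (4 - 2*k + 2*k²) = 2*k² + (4 - 2*k + 2*k²) = 4 - 2*k + 4*k²)
49928 - C(R) = 49928 - (4 - 2*11 + 4*11²) = 49928 - (4 - 22 + 4*121) = 49928 - (4 - 22 + 484) = 49928 - 1*466 = 49928 - 466 = 49462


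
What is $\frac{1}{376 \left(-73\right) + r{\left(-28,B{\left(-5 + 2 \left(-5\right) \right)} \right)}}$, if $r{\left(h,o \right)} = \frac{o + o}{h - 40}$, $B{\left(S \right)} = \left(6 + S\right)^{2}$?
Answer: $- \frac{34}{933313} \approx -3.6429 \cdot 10^{-5}$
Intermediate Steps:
$r{\left(h,o \right)} = \frac{2 o}{-40 + h}$
$\frac{1}{376 \left(-73\right) + r{\left(-28,B{\left(-5 + 2 \left(-5\right) \right)} \right)}} = \frac{1}{376 \left(-73\right) + \frac{2 \left(6 + \left(-5 + 2 \left(-5\right)\right)\right)^{2}}{-40 - 28}} = \frac{1}{-27448 + \frac{2 \left(6 - 15\right)^{2}}{-68}} = \frac{1}{-27448 + 2 \left(6 - 15\right)^{2} \left(- \frac{1}{68}\right)} = \frac{1}{-27448 + 2 \left(-9\right)^{2} \left(- \frac{1}{68}\right)} = \frac{1}{-27448 + 2 \cdot 81 \left(- \frac{1}{68}\right)} = \frac{1}{-27448 - \frac{81}{34}} = \frac{1}{- \frac{933313}{34}} = - \frac{34}{933313}$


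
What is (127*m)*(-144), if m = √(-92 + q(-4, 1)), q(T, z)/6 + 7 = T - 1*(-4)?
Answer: -18288*I*√134 ≈ -2.117e+5*I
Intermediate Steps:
q(T, z) = -18 + 6*T (q(T, z) = -42 + 6*(T - 1*(-4)) = -42 + 6*(T + 4) = -42 + 6*(4 + T) = -42 + (24 + 6*T) = -18 + 6*T)
m = I*√134 (m = √(-92 + (-18 + 6*(-4))) = √(-92 + (-18 - 24)) = √(-92 - 42) = √(-134) = I*√134 ≈ 11.576*I)
(127*m)*(-144) = (127*(I*√134))*(-144) = (127*I*√134)*(-144) = -18288*I*√134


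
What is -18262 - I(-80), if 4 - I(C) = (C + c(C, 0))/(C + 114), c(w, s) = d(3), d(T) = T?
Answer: -621121/34 ≈ -18268.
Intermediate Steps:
c(w, s) = 3
I(C) = 4 - (3 + C)/(114 + C) (I(C) = 4 - (C + 3)/(C + 114) = 4 - (3 + C)/(114 + C))
-18262 - I(-80) = -18262 - 3*(151 - 80)/(114 - 80) = -18262 - 3*71/34 = -18262 - 1*213/34 = -18262 - 213/34 = -621121/34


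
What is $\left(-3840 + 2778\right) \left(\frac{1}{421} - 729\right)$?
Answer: $\frac{325936296}{421} \approx 7.742 \cdot 10^{5}$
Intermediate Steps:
$\left(-3840 + 2778\right) \left(\frac{1}{421} - 729\right) = - 1062 \left(\frac{1}{421} - 729\right) = \left(-1062\right) \left(- \frac{306908}{421}\right) = \frac{325936296}{421}$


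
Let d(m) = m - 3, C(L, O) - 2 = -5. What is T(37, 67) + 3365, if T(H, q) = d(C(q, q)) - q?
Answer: 3292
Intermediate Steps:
C(L, O) = -3 (C(L, O) = 2 - 5 = -3)
d(m) = -3 + m
T(H, q) = -6 - q (T(H, q) = (-3 - 3) - q = -6 - q)
T(37, 67) + 3365 = (-6 - 1*67) + 3365 = (-6 - 67) + 3365 = -73 + 3365 = 3292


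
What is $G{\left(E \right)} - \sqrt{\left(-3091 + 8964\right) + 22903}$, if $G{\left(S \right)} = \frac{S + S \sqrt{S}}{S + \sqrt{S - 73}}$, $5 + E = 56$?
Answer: $\frac{2601}{2623} - 2 \sqrt{7194} + \frac{2601 \sqrt{51}}{2623} - \frac{51 i \sqrt{22}}{2623} - \frac{51 i \sqrt{1122}}{2623} \approx -161.56 - 0.74248 i$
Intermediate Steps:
$E = 51$ ($E = -5 + 56 = 51$)
$G{\left(S \right)} = \frac{S + S^{\frac{3}{2}}}{S + \sqrt{-73 + S}}$
$G{\left(E \right)} - \sqrt{\left(-3091 + 8964\right) + 22903} = \frac{51 + 51^{\frac{3}{2}}}{51 + \sqrt{-73 + 51}} - \sqrt{\left(-3091 + 8964\right) + 22903} = \frac{51 + 51 \sqrt{51}}{51 + \sqrt{-22}} - \sqrt{5873 + 22903} = \frac{51 + 51 \sqrt{51}}{51 + i \sqrt{22}} - \sqrt{28776} = \frac{51 + 51 \sqrt{51}}{51 + i \sqrt{22}} - 2 \sqrt{7194} = - 2 \sqrt{7194} + \frac{51 + 51 \sqrt{51}}{51 + i \sqrt{22}}$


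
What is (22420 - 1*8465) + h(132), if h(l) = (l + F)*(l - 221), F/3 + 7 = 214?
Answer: -53062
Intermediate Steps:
F = 621 (F = -21 + 3*214 = -21 + 642 = 621)
h(l) = (-221 + l)*(621 + l) (h(l) = (l + 621)*(l - 221) = (621 + l)*(-221 + l) = (-221 + l)*(621 + l))
(22420 - 1*8465) + h(132) = (22420 - 1*8465) + (-137241 + 132**2 + 400*132) = (22420 - 8465) + (-137241 + 17424 + 52800) = 13955 - 67017 = -53062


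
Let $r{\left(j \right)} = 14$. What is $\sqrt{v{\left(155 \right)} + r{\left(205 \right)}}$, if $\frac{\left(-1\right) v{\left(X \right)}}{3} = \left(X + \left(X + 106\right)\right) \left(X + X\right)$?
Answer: $i \sqrt{386866} \approx 621.99 i$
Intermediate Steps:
$v{\left(X \right)} = - 6 X \left(106 + 2 X\right)$ ($v{\left(X \right)} = - 3 \left(X + \left(X + 106\right)\right) \left(X + X\right) = - 3 \left(X + \left(106 + X\right)\right) 2 X = - 3 \left(106 + 2 X\right) 2 X = - 3 \cdot 2 X \left(106 + 2 X\right) = - 6 X \left(106 + 2 X\right)$)
$\sqrt{v{\left(155 \right)} + r{\left(205 \right)}} = \sqrt{\left(-12\right) 155 \left(53 + 155\right) + 14} = \sqrt{\left(-12\right) 155 \cdot 208 + 14} = \sqrt{-386880 + 14} = \sqrt{-386866} = i \sqrt{386866}$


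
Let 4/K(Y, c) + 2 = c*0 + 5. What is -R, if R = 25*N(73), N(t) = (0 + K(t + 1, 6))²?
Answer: -400/9 ≈ -44.444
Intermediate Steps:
K(Y, c) = 4/3 (K(Y, c) = 4/(-2 + (c*0 + 5)) = 4/(-2 + (0 + 5)) = 4/(-2 + 5) = 4/3)
N(t) = 16/9 (N(t) = (0 + 4/3)² = (4/3)² = 16/9)
R = 400/9 (R = 25*(16/9) = 400/9 ≈ 44.444)
-R = -1*400/9 = -400/9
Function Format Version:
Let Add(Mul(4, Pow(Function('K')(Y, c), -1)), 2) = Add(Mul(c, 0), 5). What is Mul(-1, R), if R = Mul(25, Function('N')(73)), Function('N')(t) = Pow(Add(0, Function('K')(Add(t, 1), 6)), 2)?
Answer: Rational(-400, 9) ≈ -44.444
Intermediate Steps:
Function('K')(Y, c) = Rational(4, 3) (Function('K')(Y, c) = Mul(4, Pow(Add(-2, Add(Mul(c, 0), 5)), -1)) = Mul(4, Pow(Add(-2, Add(0, 5)), -1)) = Mul(4, Pow(Add(-2, 5), -1)) = Mul(4, Pow(3, -1)) = Mul(4, Rational(1, 3)) = Rational(4, 3))
Function('N')(t) = Rational(16, 9) (Function('N')(t) = Pow(Add(0, Rational(4, 3)), 2) = Pow(Rational(4, 3), 2) = Rational(16, 9))
R = Rational(400, 9) (R = Mul(25, Rational(16, 9)) = Rational(400, 9) ≈ 44.444)
Mul(-1, R) = Mul(-1, Rational(400, 9)) = Rational(-400, 9)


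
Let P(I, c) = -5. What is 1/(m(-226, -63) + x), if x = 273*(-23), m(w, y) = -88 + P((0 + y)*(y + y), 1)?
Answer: -1/6372 ≈ -0.00015694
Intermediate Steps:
m(w, y) = -93 (m(w, y) = -88 - 5 = -93)
x = -6279
1/(m(-226, -63) + x) = 1/(-93 - 6279) = 1/(-6372) = -1/6372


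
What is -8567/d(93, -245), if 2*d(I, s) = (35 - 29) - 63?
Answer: 17134/57 ≈ 300.60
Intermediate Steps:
d(I, s) = -57/2 (d(I, s) = ((35 - 29) - 63)/2 = (6 - 63)/2 = (1/2)*(-57) = -57/2)
-8567/d(93, -245) = -8567/(-57/2) = -8567*(-2/57) = 17134/57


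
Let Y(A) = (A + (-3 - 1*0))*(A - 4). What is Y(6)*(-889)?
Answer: -5334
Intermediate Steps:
Y(A) = (-4 + A)*(-3 + A) (Y(A) = (A + (-3 + 0))*(-4 + A) = (A - 3)*(-4 + A) = (-3 + A)*(-4 + A) = (-4 + A)*(-3 + A))
Y(6)*(-889) = (12 + 6**2 - 7*6)*(-889) = (12 + 36 - 42)*(-889) = 6*(-889) = -5334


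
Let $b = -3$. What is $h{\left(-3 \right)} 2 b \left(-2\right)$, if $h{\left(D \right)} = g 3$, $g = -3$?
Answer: $-108$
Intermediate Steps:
$h{\left(D \right)} = -9$ ($h{\left(D \right)} = \left(-3\right) 3 = -9$)
$h{\left(-3 \right)} 2 b \left(-2\right) = - 9 \cdot 2 \left(-3\right) \left(-2\right) = \left(-9\right) \left(-6\right) \left(-2\right) = 54 \left(-2\right) = -108$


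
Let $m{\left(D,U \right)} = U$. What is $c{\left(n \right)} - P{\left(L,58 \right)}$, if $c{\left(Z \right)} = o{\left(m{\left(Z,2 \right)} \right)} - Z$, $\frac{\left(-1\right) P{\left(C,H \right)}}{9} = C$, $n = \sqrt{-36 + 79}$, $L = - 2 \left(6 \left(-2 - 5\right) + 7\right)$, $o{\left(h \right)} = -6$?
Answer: $624 - \sqrt{43} \approx 617.44$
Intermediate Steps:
$L = 70$ ($L = - 2 \left(6 \left(-7\right) + 7\right) = - 2 \left(-42 + 7\right) = \left(-2\right) \left(-35\right) = 70$)
$n = \sqrt{43} \approx 6.5574$
$P{\left(C,H \right)} = - 9 C$
$c{\left(Z \right)} = -6 - Z$
$c{\left(n \right)} - P{\left(L,58 \right)} = \left(-6 - \sqrt{43}\right) - \left(-9\right) 70 = \left(-6 - \sqrt{43}\right) - -630 = \left(-6 - \sqrt{43}\right) + 630 = 624 - \sqrt{43}$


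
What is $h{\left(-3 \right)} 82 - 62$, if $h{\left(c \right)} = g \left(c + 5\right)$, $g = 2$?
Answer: $266$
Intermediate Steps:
$h{\left(c \right)} = 10 + 2 c$ ($h{\left(c \right)} = 2 \left(c + 5\right) = 2 \left(5 + c\right) = 10 + 2 c$)
$h{\left(-3 \right)} 82 - 62 = \left(10 + 2 \left(-3\right)\right) 82 - 62 = \left(10 - 6\right) 82 - 62 = 4 \cdot 82 - 62 = 328 - 62 = 266$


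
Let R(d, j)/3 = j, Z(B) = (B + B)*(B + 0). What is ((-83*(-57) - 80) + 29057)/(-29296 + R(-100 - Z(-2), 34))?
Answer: -16854/14597 ≈ -1.1546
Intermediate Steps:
Z(B) = 2*B² (Z(B) = (2*B)*B = 2*B²)
R(d, j) = 3*j
((-83*(-57) - 80) + 29057)/(-29296 + R(-100 - Z(-2), 34)) = ((-83*(-57) - 80) + 29057)/(-29296 + 3*34) = ((4731 - 80) + 29057)/(-29296 + 102) = (4651 + 29057)/(-29194) = 33708*(-1/29194) = -16854/14597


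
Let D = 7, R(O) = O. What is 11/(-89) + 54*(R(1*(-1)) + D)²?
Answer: 173005/89 ≈ 1943.9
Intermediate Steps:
11/(-89) + 54*(R(1*(-1)) + D)² = 11/(-89) + 54*(1*(-1) + 7)² = 11*(-1/89) + 54*(-1 + 7)² = -11/89 + 54*6² = -11/89 + 54*36 = -11/89 + 1944 = 173005/89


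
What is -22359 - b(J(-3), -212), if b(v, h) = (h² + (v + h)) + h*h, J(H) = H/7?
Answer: -784242/7 ≈ -1.1203e+5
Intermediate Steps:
J(H) = H/7 (J(H) = H*(⅐) = H/7)
b(v, h) = h + v + 2*h² (b(v, h) = (h² + (h + v)) + h² = (h + v + h²) + h² = h + v + 2*h²)
-22359 - b(J(-3), -212) = -22359 - (-212 + (⅐)*(-3) + 2*(-212)²) = -22359 - (-212 - 3/7 + 2*44944) = -22359 - (-212 - 3/7 + 89888) = -22359 - 1*627729/7 = -22359 - 627729/7 = -784242/7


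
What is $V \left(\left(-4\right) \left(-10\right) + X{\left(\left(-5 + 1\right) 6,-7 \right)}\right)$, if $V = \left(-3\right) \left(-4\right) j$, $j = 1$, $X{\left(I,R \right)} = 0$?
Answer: $480$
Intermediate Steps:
$V = 12$ ($V = \left(-3\right) \left(-4\right) 1 = 12 \cdot 1 = 12$)
$V \left(\left(-4\right) \left(-10\right) + X{\left(\left(-5 + 1\right) 6,-7 \right)}\right) = 12 \left(\left(-4\right) \left(-10\right) + 0\right) = 12 \left(40 + 0\right) = 12 \cdot 40 = 480$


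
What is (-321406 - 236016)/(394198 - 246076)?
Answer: -278711/74061 ≈ -3.7633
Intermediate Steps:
(-321406 - 236016)/(394198 - 246076) = -557422/148122 = -557422*1/148122 = -278711/74061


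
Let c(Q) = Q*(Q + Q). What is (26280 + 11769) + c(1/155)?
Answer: 914127227/24025 ≈ 38049.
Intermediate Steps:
c(Q) = 2*Q**2 (c(Q) = Q*(2*Q) = 2*Q**2)
(26280 + 11769) + c(1/155) = (26280 + 11769) + 2*(1/155)**2 = 38049 + 2*(1/155)**2 = 38049 + 2*(1/24025) = 38049 + 2/24025 = 914127227/24025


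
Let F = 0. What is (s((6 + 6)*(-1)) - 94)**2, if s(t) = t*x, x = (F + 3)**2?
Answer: 40804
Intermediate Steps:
x = 9 (x = (0 + 3)**2 = 3**2 = 9)
s(t) = 9*t (s(t) = t*9 = 9*t)
(s((6 + 6)*(-1)) - 94)**2 = (9*((6 + 6)*(-1)) - 94)**2 = (9*(12*(-1)) - 94)**2 = (9*(-12) - 94)**2 = (-108 - 94)**2 = (-202)**2 = 40804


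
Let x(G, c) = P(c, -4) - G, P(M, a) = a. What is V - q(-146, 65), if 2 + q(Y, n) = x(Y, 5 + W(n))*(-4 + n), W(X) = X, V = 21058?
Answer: 12398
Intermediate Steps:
x(G, c) = -4 - G
q(Y, n) = -2 + (-4 + n)*(-4 - Y) (q(Y, n) = -2 + (-4 - Y)*(-4 + n) = -2 + (-4 + n)*(-4 - Y))
V - q(-146, 65) = 21058 - (14 + 4*(-146) - 1*65*(4 - 146)) = 21058 - (14 - 584 - 1*65*(-142)) = 21058 - (14 - 584 + 9230) = 21058 - 1*8660 = 21058 - 8660 = 12398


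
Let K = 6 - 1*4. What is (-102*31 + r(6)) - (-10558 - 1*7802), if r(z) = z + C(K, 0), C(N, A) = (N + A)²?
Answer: 15208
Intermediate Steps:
K = 2 (K = 6 - 4 = 2)
C(N, A) = (A + N)²
r(z) = 4 + z (r(z) = z + (0 + 2)² = z + 2² = z + 4 = 4 + z)
(-102*31 + r(6)) - (-10558 - 1*7802) = (-102*31 + (4 + 6)) - (-10558 - 1*7802) = (-3162 + 10) - (-10558 - 7802) = -3152 - 1*(-18360) = -3152 + 18360 = 15208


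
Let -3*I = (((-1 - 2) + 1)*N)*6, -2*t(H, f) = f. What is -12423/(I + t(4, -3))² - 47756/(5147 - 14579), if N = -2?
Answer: -115156045/398502 ≈ -288.97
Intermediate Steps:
t(H, f) = -f/2
I = -8 (I = -((-1 - 2) + 1)*(-2)*6/3 = -(-3 + 1)*(-2)*6/3 = -(-2*(-2))*6/3 = -4*6/3 = -⅓*24 = -8)
-12423/(I + t(4, -3))² - 47756/(5147 - 14579) = -12423/(-8 - ½*(-3))² - 47756/(5147 - 14579) = -12423/(-8 + 3/2)² - 47756/(-9432) = -12423/((-13/2)²) - 47756*(-1/9432) = -12423/169/4 + 11939/2358 = -12423*4/169 + 11939/2358 = -49692/169 + 11939/2358 = -115156045/398502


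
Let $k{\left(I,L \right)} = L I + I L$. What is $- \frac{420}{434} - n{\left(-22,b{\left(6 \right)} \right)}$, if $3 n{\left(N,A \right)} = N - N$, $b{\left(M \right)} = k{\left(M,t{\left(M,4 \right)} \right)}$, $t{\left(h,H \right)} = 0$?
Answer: $- \frac{30}{31} \approx -0.96774$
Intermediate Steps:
$k{\left(I,L \right)} = 2 I L$ ($k{\left(I,L \right)} = I L + I L = 2 I L$)
$b{\left(M \right)} = 0$ ($b{\left(M \right)} = 2 M 0 = 0$)
$n{\left(N,A \right)} = 0$ ($n{\left(N,A \right)} = \frac{N - N}{3} = \frac{1}{3} \cdot 0 = 0$)
$- \frac{420}{434} - n{\left(-22,b{\left(6 \right)} \right)} = - \frac{420}{434} - 0 = \left(-420\right) \frac{1}{434} + 0 = - \frac{30}{31} + 0 = - \frac{30}{31}$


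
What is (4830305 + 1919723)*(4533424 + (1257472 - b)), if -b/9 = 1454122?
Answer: 127426988083832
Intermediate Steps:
b = -13087098 (b = -9*1454122 = -13087098)
(4830305 + 1919723)*(4533424 + (1257472 - b)) = (4830305 + 1919723)*(4533424 + (1257472 - 1*(-13087098))) = 6750028*(4533424 + (1257472 + 13087098)) = 6750028*(4533424 + 14344570) = 6750028*18877994 = 127426988083832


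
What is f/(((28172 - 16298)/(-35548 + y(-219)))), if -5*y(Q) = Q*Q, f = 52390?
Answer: -1182447539/5937 ≈ -1.9917e+5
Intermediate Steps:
y(Q) = -Q²/5 (y(Q) = -Q*Q/5 = -Q²/5)
f/(((28172 - 16298)/(-35548 + y(-219)))) = 52390/(((28172 - 16298)/(-35548 - ⅕*(-219)²))) = 52390/((11874/(-35548 - ⅕*47961))) = 52390/((11874/(-35548 - 47961/5))) = 52390/((11874/(-225701/5))) = 52390/((11874*(-5/225701))) = 52390/(-59370/225701) = 52390*(-225701/59370) = -1182447539/5937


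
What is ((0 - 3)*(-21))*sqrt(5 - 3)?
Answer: 63*sqrt(2) ≈ 89.095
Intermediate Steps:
((0 - 3)*(-21))*sqrt(5 - 3) = (-3*(-21))*sqrt(2) = 63*sqrt(2)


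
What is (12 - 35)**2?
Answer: 529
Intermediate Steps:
(12 - 35)**2 = (-23)**2 = 529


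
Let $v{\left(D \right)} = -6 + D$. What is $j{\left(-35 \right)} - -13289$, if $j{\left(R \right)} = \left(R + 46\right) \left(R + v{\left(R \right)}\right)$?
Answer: $12453$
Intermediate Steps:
$j{\left(R \right)} = \left(-6 + 2 R\right) \left(46 + R\right)$ ($j{\left(R \right)} = \left(R + 46\right) \left(R + \left(-6 + R\right)\right) = \left(46 + R\right) \left(-6 + 2 R\right) = \left(-6 + 2 R\right) \left(46 + R\right)$)
$j{\left(-35 \right)} - -13289 = \left(-276 + 2 \left(-35\right)^{2} + 86 \left(-35\right)\right) - -13289 = \left(-276 + 2 \cdot 1225 - 3010\right) + 13289 = \left(-276 + 2450 - 3010\right) + 13289 = -836 + 13289 = 12453$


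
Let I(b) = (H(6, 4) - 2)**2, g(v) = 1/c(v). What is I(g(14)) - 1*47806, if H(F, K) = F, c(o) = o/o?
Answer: -47790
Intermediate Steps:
c(o) = 1
g(v) = 1 (g(v) = 1/1 = 1)
I(b) = 16 (I(b) = (6 - 2)**2 = 4**2 = 16)
I(g(14)) - 1*47806 = 16 - 1*47806 = 16 - 47806 = -47790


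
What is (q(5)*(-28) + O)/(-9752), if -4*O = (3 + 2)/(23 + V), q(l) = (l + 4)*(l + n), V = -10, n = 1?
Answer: 78629/507104 ≈ 0.15506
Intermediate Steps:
q(l) = (1 + l)*(4 + l) (q(l) = (l + 4)*(l + 1) = (4 + l)*(1 + l) = (1 + l)*(4 + l))
O = -5/52 (O = -(3 + 2)/(4*(23 - 10)) = -5/(4*13) = -1/4*5/13 = -5/52 ≈ -0.096154)
(q(5)*(-28) + O)/(-9752) = ((4 + 5**2 + 5*5)*(-28) - 5/52)/(-9752) = ((4 + 25 + 25)*(-28) - 5/52)*(-1/9752) = (54*(-28) - 5/52)*(-1/9752) = (-1512 - 5/52)*(-1/9752) = -78629/52*(-1/9752) = 78629/507104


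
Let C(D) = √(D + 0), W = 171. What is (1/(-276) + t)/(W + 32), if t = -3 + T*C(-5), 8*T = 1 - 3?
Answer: -829/56028 - I*√5/812 ≈ -0.014796 - 0.0027538*I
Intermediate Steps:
C(D) = √D
T = -¼ (T = (1 - 3)/8 = (⅛)*(-2) = -¼ ≈ -0.25000)
t = -3 - I*√5/4 ≈ -3.0 - 0.55902*I
(1/(-276) + t)/(W + 32) = (1/(-276) + (-3 - I*√5/4))/(171 + 32) = (-1/276 + (-3 - I*√5/4))/203 = (-829/276 - I*√5/4)*(1/203) = -829/56028 - I*√5/812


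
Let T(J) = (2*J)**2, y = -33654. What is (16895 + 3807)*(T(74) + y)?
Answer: -243248500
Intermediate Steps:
T(J) = 4*J**2
(16895 + 3807)*(T(74) + y) = (16895 + 3807)*(4*74**2 - 33654) = 20702*(4*5476 - 33654) = 20702*(21904 - 33654) = 20702*(-11750) = -243248500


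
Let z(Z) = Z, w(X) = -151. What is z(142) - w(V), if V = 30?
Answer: 293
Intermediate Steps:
z(142) - w(V) = 142 - 1*(-151) = 142 + 151 = 293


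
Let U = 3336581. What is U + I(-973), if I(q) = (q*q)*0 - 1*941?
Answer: 3335640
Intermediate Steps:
I(q) = -941 (I(q) = q²*0 - 941 = 0 - 941 = -941)
U + I(-973) = 3336581 - 941 = 3335640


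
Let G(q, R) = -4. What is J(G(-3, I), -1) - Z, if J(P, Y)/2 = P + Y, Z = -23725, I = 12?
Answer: 23715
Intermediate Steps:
J(P, Y) = 2*P + 2*Y (J(P, Y) = 2*(P + Y) = 2*P + 2*Y)
J(G(-3, I), -1) - Z = (2*(-4) + 2*(-1)) - 1*(-23725) = (-8 - 2) + 23725 = -10 + 23725 = 23715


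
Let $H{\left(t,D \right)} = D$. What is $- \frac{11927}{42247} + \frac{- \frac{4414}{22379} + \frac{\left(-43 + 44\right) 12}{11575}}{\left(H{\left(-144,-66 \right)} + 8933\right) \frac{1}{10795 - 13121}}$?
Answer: $- \frac{22400643920079781}{97036306849201825} \approx -0.23085$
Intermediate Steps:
$- \frac{11927}{42247} + \frac{- \frac{4414}{22379} + \frac{\left(-43 + 44\right) 12}{11575}}{\left(H{\left(-144,-66 \right)} + 8933\right) \frac{1}{10795 - 13121}} = - \frac{11927}{42247} + \frac{- \frac{4414}{22379} + \frac{\left(-43 + 44\right) 12}{11575}}{\left(-66 + 8933\right) \frac{1}{10795 - 13121}} = \left(-11927\right) \frac{1}{42247} + \frac{\left(-4414\right) \frac{1}{22379} + 1 \cdot 12 \cdot \frac{1}{11575}}{8867 \frac{1}{-2326}} = - \frac{11927}{42247} + \frac{- \frac{4414}{22379} + 12 \cdot \frac{1}{11575}}{8867 \left(- \frac{1}{2326}\right)} = - \frac{11927}{42247} + \frac{- \frac{4414}{22379} + \frac{12}{11575}}{- \frac{8867}{2326}} = - \frac{11927}{42247} - - \frac{118215465652}{2296880413975} = - \frac{11927}{42247} + \frac{118215465652}{2296880413975} = - \frac{22400643920079781}{97036306849201825}$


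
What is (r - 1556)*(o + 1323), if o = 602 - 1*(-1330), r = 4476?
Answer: 9504600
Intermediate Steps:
o = 1932 (o = 602 + 1330 = 1932)
(r - 1556)*(o + 1323) = (4476 - 1556)*(1932 + 1323) = 2920*3255 = 9504600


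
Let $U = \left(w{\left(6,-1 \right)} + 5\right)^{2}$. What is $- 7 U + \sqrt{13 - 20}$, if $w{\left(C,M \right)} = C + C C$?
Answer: $-15463 + i \sqrt{7} \approx -15463.0 + 2.6458 i$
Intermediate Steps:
$w{\left(C,M \right)} = C + C^{2}$
$U = 2209$ ($U = \left(6 \left(1 + 6\right) + 5\right)^{2} = \left(6 \cdot 7 + 5\right)^{2} = \left(42 + 5\right)^{2} = 47^{2} = 2209$)
$- 7 U + \sqrt{13 - 20} = \left(-7\right) 2209 + \sqrt{13 - 20} = -15463 + \sqrt{-7} = -15463 + i \sqrt{7}$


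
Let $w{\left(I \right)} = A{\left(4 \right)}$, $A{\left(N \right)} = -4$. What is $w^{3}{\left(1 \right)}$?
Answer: $-64$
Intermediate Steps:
$w{\left(I \right)} = -4$
$w^{3}{\left(1 \right)} = \left(-4\right)^{3} = -64$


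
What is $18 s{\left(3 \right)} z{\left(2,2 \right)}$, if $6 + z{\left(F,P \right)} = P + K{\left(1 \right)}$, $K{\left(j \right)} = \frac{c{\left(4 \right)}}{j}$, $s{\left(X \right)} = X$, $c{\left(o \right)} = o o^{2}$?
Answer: $3240$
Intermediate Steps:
$c{\left(o \right)} = o^{3}$
$K{\left(j \right)} = \frac{64}{j}$ ($K{\left(j \right)} = \frac{4^{3}}{j} = \frac{64}{j}$)
$z{\left(F,P \right)} = 58 + P$ ($z{\left(F,P \right)} = -6 + \left(P + \frac{64}{1}\right) = -6 + \left(P + 64 \cdot 1\right) = -6 + \left(P + 64\right) = -6 + \left(64 + P\right) = 58 + P$)
$18 s{\left(3 \right)} z{\left(2,2 \right)} = 18 \cdot 3 \left(58 + 2\right) = 54 \cdot 60 = 3240$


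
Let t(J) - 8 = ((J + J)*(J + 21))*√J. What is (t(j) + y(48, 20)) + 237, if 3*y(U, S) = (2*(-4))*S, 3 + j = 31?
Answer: 575/3 + 5488*√7 ≈ 14712.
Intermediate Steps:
j = 28 (j = -3 + 31 = 28)
y(U, S) = -8*S/3 (y(U, S) = ((2*(-4))*S)/3 = (-8*S)/3 = -8*S/3)
t(J) = 8 + 2*J^(3/2)*(21 + J) (t(J) = 8 + ((J + J)*(J + 21))*√J = 8 + ((2*J)*(21 + J))*√J = 8 + (2*J*(21 + J))*√J = 8 + 2*J^(3/2)*(21 + J))
(t(j) + y(48, 20)) + 237 = ((8 + 2*28^(5/2) + 42*28^(3/2)) - 8/3*20) + 237 = ((8 + 2*(1568*√7) + 42*(56*√7)) - 160/3) + 237 = ((8 + 3136*√7 + 2352*√7) - 160/3) + 237 = ((8 + 5488*√7) - 160/3) + 237 = (-136/3 + 5488*√7) + 237 = 575/3 + 5488*√7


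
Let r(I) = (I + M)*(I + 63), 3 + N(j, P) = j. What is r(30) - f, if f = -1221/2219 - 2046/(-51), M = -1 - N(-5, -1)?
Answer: 128312242/37723 ≈ 3401.4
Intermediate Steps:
N(j, P) = -3 + j
M = 7 (M = -1 - (-3 - 5) = -1 - 1*(-8) = -1 + 8 = 7)
r(I) = (7 + I)*(63 + I) (r(I) = (I + 7)*(I + 63) = (7 + I)*(63 + I))
f = 1492601/37723 (f = -1221*1/2219 - 2046*(-1/51) = -1221/2219 + 682/17 = 1492601/37723 ≈ 39.567)
r(30) - f = (441 + 30² + 70*30) - 1*1492601/37723 = (441 + 900 + 2100) - 1492601/37723 = 3441 - 1492601/37723 = 128312242/37723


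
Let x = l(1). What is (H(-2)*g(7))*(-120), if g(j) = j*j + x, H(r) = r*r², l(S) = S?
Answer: 48000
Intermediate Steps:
x = 1
H(r) = r³
g(j) = 1 + j² (g(j) = j*j + 1 = j² + 1 = 1 + j²)
(H(-2)*g(7))*(-120) = ((-2)³*(1 + 7²))*(-120) = -8*(1 + 49)*(-120) = -8*50*(-120) = -400*(-120) = 48000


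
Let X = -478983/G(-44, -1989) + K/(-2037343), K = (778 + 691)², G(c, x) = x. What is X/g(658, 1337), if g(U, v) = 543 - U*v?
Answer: -323853492580/1187590845468027 ≈ -0.00027270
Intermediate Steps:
K = 2157961 (K = 1469² = 2157961)
g(U, v) = 543 - U*v
X = 323853492580/1350758409 (X = -478983/(-1989) + 2157961/(-2037343) = -478983*(-1/1989) + 2157961*(-1/2037343) = 159661/663 - 2157961/2037343 = 323853492580/1350758409 ≈ 239.76)
X/g(658, 1337) = 323853492580/(1350758409*(543 - 1*658*1337)) = 323853492580/(1350758409*(543 - 879746)) = (323853492580/1350758409)/(-879203) = (323853492580/1350758409)*(-1/879203) = -323853492580/1187590845468027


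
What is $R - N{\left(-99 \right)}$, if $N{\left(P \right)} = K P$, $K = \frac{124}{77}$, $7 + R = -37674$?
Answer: $- \frac{262651}{7} \approx -37522.0$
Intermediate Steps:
$R = -37681$ ($R = -7 - 37674 = -37681$)
$K = \frac{124}{77}$ ($K = 124 \cdot \frac{1}{77} = \frac{124}{77} \approx 1.6104$)
$N{\left(P \right)} = \frac{124 P}{77}$
$R - N{\left(-99 \right)} = -37681 - \frac{124}{77} \left(-99\right) = -37681 - - \frac{1116}{7} = -37681 + \frac{1116}{7} = - \frac{262651}{7}$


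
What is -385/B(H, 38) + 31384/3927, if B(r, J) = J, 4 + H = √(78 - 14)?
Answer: -319303/149226 ≈ -2.1397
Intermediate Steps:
H = 4 (H = -4 + √(78 - 14) = -4 + √64 = -4 + 8 = 4)
-385/B(H, 38) + 31384/3927 = -385/38 + 31384/3927 = -319303/149226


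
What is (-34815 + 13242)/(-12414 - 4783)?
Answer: 21573/17197 ≈ 1.2545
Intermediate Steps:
(-34815 + 13242)/(-12414 - 4783) = -21573/(-17197) = -21573*(-1/17197) = 21573/17197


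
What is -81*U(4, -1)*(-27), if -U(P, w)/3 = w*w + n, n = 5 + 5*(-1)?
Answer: -6561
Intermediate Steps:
n = 0 (n = 5 - 5 = 0)
U(P, w) = -3*w² (U(P, w) = -3*(w*w + 0) = -3*(w² + 0) = -3*w²)
-81*U(4, -1)*(-27) = -(-243)*(-1)²*(-27) = -(-243)*(-27) = -81*(-3)*(-27) = 243*(-27) = -6561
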